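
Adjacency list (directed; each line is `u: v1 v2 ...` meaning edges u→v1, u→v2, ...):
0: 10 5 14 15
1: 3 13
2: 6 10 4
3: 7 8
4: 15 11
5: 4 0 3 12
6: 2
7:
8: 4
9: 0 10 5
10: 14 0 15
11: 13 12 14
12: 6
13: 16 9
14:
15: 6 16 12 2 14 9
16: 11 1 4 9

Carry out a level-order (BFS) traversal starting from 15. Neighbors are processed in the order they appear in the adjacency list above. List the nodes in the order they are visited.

Visit 15; enqueue 6, 16, 12, 2, 14, 9 → queue [6, 16, 12, 2, 14, 9]
Visit 6 → queue [16, 12, 2, 14, 9]
Visit 16; enqueue 11, 1, 4 → queue [12, 2, 14, 9, 11, 1, 4]
Visit 12 → queue [2, 14, 9, 11, 1, 4]
Visit 2; enqueue 10 → queue [14, 9, 11, 1, 4, 10]
Visit 14 → queue [9, 11, 1, 4, 10]
Visit 9; enqueue 0, 5 → queue [11, 1, 4, 10, 0, 5]
Visit 11; enqueue 13 → queue [1, 4, 10, 0, 5, 13]
Visit 1; enqueue 3 → queue [4, 10, 0, 5, 13, 3]
Visit 4 → queue [10, 0, 5, 13, 3]
Visit 10 → queue [0, 5, 13, 3]
Visit 0 → queue [5, 13, 3]
Visit 5 → queue [13, 3]
Visit 13 → queue [3]
Visit 3; enqueue 7, 8 → queue [7, 8]
Visit 7 → queue [8]
Visit 8 → queue []

15, 6, 16, 12, 2, 14, 9, 11, 1, 4, 10, 0, 5, 13, 3, 7, 8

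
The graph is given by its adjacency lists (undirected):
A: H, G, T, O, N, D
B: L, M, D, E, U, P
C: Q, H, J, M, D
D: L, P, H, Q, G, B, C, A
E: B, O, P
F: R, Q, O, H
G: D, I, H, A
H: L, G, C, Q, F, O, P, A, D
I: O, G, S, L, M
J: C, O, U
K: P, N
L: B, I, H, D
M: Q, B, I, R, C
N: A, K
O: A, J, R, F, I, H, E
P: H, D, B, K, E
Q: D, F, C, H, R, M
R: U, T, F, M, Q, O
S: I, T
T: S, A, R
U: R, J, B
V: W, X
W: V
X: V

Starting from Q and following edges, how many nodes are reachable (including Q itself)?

BFS from Q visits: Q, C, D, F, H, M, R, J, A, B, G, L, P, O, I, T, U, N, E, K, S
Reachable nodes: 21 of 24 total.

21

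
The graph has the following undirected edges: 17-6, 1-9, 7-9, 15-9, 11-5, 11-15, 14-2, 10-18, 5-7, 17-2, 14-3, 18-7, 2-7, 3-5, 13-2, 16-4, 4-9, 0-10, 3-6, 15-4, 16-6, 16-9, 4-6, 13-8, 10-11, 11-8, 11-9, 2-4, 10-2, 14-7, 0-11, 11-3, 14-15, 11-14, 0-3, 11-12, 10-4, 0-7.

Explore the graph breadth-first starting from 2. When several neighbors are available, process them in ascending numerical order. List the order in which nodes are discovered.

Visit 2; enqueue 4, 7, 10, 13, 14, 17 → queue [4, 7, 10, 13, 14, 17]
Visit 4; enqueue 6, 9, 15, 16 → queue [7, 10, 13, 14, 17, 6, 9, 15, 16]
Visit 7; enqueue 0, 5, 18 → queue [10, 13, 14, 17, 6, 9, 15, 16, 0, 5, 18]
Visit 10; enqueue 11 → queue [13, 14, 17, 6, 9, 15, 16, 0, 5, 18, 11]
Visit 13; enqueue 8 → queue [14, 17, 6, 9, 15, 16, 0, 5, 18, 11, 8]
Visit 14; enqueue 3 → queue [17, 6, 9, 15, 16, 0, 5, 18, 11, 8, 3]
Visit 17 → queue [6, 9, 15, 16, 0, 5, 18, 11, 8, 3]
Visit 6 → queue [9, 15, 16, 0, 5, 18, 11, 8, 3]
Visit 9; enqueue 1 → queue [15, 16, 0, 5, 18, 11, 8, 3, 1]
Visit 15 → queue [16, 0, 5, 18, 11, 8, 3, 1]
Visit 16 → queue [0, 5, 18, 11, 8, 3, 1]
Visit 0 → queue [5, 18, 11, 8, 3, 1]
Visit 5 → queue [18, 11, 8, 3, 1]
Visit 18 → queue [11, 8, 3, 1]
Visit 11; enqueue 12 → queue [8, 3, 1, 12]
Visit 8 → queue [3, 1, 12]
Visit 3 → queue [1, 12]
Visit 1 → queue [12]
Visit 12 → queue []

2 → 4 → 7 → 10 → 13 → 14 → 17 → 6 → 9 → 15 → 16 → 0 → 5 → 18 → 11 → 8 → 3 → 1 → 12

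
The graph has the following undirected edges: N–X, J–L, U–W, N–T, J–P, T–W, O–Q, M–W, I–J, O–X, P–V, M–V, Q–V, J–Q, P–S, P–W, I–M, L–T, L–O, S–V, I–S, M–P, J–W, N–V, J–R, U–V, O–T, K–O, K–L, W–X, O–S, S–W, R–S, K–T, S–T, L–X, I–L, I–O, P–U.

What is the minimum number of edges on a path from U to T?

2

Level 0: U
Level 1: P, V, W
Level 2: J, M, N, Q, S, T, X
Level 3: I, K, L, O, R
T first appears at level 2.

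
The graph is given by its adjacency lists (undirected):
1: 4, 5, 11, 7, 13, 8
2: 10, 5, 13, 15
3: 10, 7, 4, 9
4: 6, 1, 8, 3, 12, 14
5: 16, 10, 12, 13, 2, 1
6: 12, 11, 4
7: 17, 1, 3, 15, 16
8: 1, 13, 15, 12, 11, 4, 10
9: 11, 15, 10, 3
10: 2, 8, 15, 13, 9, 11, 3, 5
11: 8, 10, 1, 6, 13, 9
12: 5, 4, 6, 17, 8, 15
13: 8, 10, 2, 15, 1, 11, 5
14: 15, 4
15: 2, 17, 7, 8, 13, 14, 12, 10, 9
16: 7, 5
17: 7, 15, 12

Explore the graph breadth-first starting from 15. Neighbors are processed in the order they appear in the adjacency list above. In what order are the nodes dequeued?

15 → 2 → 17 → 7 → 8 → 13 → 14 → 12 → 10 → 9 → 5 → 1 → 3 → 16 → 11 → 4 → 6

Visit 15; enqueue 2, 17, 7, 8, 13, 14, 12, 10, 9 → queue [2, 17, 7, 8, 13, 14, 12, 10, 9]
Visit 2; enqueue 5 → queue [17, 7, 8, 13, 14, 12, 10, 9, 5]
Visit 17 → queue [7, 8, 13, 14, 12, 10, 9, 5]
Visit 7; enqueue 1, 3, 16 → queue [8, 13, 14, 12, 10, 9, 5, 1, 3, 16]
Visit 8; enqueue 11, 4 → queue [13, 14, 12, 10, 9, 5, 1, 3, 16, 11, 4]
Visit 13 → queue [14, 12, 10, 9, 5, 1, 3, 16, 11, 4]
Visit 14 → queue [12, 10, 9, 5, 1, 3, 16, 11, 4]
Visit 12; enqueue 6 → queue [10, 9, 5, 1, 3, 16, 11, 4, 6]
Visit 10 → queue [9, 5, 1, 3, 16, 11, 4, 6]
Visit 9 → queue [5, 1, 3, 16, 11, 4, 6]
Visit 5 → queue [1, 3, 16, 11, 4, 6]
Visit 1 → queue [3, 16, 11, 4, 6]
Visit 3 → queue [16, 11, 4, 6]
Visit 16 → queue [11, 4, 6]
Visit 11 → queue [4, 6]
Visit 4 → queue [6]
Visit 6 → queue []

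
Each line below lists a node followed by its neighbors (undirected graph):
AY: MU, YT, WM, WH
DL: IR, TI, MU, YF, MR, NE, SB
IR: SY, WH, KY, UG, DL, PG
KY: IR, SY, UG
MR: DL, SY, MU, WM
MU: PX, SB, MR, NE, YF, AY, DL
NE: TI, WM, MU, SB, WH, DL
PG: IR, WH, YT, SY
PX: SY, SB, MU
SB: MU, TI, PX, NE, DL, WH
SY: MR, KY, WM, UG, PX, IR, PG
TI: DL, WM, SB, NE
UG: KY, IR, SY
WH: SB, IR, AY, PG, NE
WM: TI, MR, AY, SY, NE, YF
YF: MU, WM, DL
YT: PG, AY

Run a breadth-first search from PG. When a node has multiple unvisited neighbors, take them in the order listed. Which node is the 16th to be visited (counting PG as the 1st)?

MU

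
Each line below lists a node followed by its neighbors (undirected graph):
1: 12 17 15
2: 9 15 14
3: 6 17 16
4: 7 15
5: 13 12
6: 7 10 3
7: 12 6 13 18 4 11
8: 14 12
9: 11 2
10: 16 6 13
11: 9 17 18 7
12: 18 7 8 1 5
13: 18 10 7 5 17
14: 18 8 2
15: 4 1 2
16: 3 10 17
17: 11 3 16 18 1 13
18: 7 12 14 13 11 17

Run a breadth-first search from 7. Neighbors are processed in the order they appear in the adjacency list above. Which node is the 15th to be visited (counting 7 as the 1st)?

15

Visit 7; enqueue 12, 6, 13, 18, 4, 11 → queue [12, 6, 13, 18, 4, 11]
Visit 12; enqueue 8, 1, 5 → queue [6, 13, 18, 4, 11, 8, 1, 5]
Visit 6; enqueue 10, 3 → queue [13, 18, 4, 11, 8, 1, 5, 10, 3]
Visit 13; enqueue 17 → queue [18, 4, 11, 8, 1, 5, 10, 3, 17]
Visit 18; enqueue 14 → queue [4, 11, 8, 1, 5, 10, 3, 17, 14]
Visit 4; enqueue 15 → queue [11, 8, 1, 5, 10, 3, 17, 14, 15]
Visit 11; enqueue 9 → queue [8, 1, 5, 10, 3, 17, 14, 15, 9]
Visit 8 → queue [1, 5, 10, 3, 17, 14, 15, 9]
Visit 1 → queue [5, 10, 3, 17, 14, 15, 9]
Visit 5 → queue [10, 3, 17, 14, 15, 9]
Visit 10; enqueue 16 → queue [3, 17, 14, 15, 9, 16]
Visit 3 → queue [17, 14, 15, 9, 16]
Visit 17 → queue [14, 15, 9, 16]
Visit 14; enqueue 2 → queue [15, 9, 16, 2]
Visit 15 → queue [9, 16, 2]
Visit 9 → queue [16, 2]
Visit 16 → queue [2]
Visit 2 → queue []

Visit order: 7, 12, 6, 13, 18, 4, 11, 8, 1, 5, 10, 3, 17, 14, 15, 9, 16, 2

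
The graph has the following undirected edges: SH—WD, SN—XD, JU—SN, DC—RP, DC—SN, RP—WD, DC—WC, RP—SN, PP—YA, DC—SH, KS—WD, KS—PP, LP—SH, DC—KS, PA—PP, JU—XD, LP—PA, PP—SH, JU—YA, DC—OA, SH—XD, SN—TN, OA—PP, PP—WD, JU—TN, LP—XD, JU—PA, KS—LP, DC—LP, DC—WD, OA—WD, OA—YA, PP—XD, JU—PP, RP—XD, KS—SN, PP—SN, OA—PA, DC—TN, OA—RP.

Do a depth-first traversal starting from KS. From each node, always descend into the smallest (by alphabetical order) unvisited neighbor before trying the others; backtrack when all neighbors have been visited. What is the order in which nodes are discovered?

KS → DC → LP → PA → JU → PP → OA → RP → SN → TN → XD → SH → WD → YA → WC

Visit KS
KS → DC
DC → LP
LP → PA
PA → JU
JU → PP
PP → OA
OA → RP
RP → SN
SN → TN
SN → XD
XD → SH
SH → WD
OA → YA
DC → WC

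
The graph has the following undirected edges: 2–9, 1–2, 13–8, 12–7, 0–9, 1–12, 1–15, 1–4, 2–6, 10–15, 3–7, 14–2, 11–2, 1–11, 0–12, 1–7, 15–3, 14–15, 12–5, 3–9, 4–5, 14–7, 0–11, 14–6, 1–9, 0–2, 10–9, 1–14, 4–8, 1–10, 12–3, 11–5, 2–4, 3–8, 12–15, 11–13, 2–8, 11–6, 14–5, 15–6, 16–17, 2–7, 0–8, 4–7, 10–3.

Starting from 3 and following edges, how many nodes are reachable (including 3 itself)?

BFS from 3 visits: 3, 7, 8, 9, 10, 12, 15, 1, 2, 4, 14, 0, 13, 5, 6, 11
Reachable nodes: 16 of 18 total.

16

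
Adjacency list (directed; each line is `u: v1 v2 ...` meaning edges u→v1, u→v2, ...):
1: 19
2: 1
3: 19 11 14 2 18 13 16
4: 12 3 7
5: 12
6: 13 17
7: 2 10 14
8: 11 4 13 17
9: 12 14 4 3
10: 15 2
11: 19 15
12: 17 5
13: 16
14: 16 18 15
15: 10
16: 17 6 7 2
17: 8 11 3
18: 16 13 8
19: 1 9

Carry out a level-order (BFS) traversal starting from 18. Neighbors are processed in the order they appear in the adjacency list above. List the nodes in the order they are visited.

18, 16, 13, 8, 17, 6, 7, 2, 11, 4, 3, 10, 14, 1, 19, 15, 12, 9, 5

Visit 18; enqueue 16, 13, 8 → queue [16, 13, 8]
Visit 16; enqueue 17, 6, 7, 2 → queue [13, 8, 17, 6, 7, 2]
Visit 13 → queue [8, 17, 6, 7, 2]
Visit 8; enqueue 11, 4 → queue [17, 6, 7, 2, 11, 4]
Visit 17; enqueue 3 → queue [6, 7, 2, 11, 4, 3]
Visit 6 → queue [7, 2, 11, 4, 3]
Visit 7; enqueue 10, 14 → queue [2, 11, 4, 3, 10, 14]
Visit 2; enqueue 1 → queue [11, 4, 3, 10, 14, 1]
Visit 11; enqueue 19, 15 → queue [4, 3, 10, 14, 1, 19, 15]
Visit 4; enqueue 12 → queue [3, 10, 14, 1, 19, 15, 12]
Visit 3 → queue [10, 14, 1, 19, 15, 12]
Visit 10 → queue [14, 1, 19, 15, 12]
Visit 14 → queue [1, 19, 15, 12]
Visit 1 → queue [19, 15, 12]
Visit 19; enqueue 9 → queue [15, 12, 9]
Visit 15 → queue [12, 9]
Visit 12; enqueue 5 → queue [9, 5]
Visit 9 → queue [5]
Visit 5 → queue []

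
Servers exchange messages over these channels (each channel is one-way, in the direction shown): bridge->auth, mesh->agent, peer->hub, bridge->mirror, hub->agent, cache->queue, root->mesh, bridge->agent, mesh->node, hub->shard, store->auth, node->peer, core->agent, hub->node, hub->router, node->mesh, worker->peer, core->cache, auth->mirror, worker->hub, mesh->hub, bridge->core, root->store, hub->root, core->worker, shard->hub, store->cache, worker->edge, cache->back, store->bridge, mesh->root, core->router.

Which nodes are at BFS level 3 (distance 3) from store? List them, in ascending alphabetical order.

Level 0: store
Level 1: auth, bridge, cache
Level 2: agent, back, core, mirror, queue
Level 3: router, worker
Level 4: edge, hub, peer
Level 5: node, root, shard
Level 6: mesh

router, worker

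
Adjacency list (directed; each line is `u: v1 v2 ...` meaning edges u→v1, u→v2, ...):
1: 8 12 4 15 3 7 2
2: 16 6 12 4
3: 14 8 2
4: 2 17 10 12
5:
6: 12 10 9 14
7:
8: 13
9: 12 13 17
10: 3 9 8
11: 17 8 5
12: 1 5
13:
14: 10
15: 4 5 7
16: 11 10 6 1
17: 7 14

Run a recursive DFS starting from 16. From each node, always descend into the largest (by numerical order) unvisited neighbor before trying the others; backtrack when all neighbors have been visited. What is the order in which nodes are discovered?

16 11 17 14 10 9 13 12 5 1 15 7 4 2 6 8 3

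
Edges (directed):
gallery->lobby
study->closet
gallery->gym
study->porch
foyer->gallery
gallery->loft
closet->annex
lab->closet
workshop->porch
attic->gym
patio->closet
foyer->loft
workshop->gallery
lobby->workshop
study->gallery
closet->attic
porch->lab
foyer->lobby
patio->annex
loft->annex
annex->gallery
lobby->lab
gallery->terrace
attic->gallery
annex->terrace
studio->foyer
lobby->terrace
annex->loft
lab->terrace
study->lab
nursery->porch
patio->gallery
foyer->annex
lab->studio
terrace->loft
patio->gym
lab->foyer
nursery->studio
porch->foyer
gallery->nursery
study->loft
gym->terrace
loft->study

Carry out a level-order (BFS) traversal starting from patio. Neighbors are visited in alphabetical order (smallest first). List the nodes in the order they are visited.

Visit patio; enqueue annex, closet, gallery, gym → queue [annex, closet, gallery, gym]
Visit annex; enqueue loft, terrace → queue [closet, gallery, gym, loft, terrace]
Visit closet; enqueue attic → queue [gallery, gym, loft, terrace, attic]
Visit gallery; enqueue lobby, nursery → queue [gym, loft, terrace, attic, lobby, nursery]
Visit gym → queue [loft, terrace, attic, lobby, nursery]
Visit loft; enqueue study → queue [terrace, attic, lobby, nursery, study]
Visit terrace → queue [attic, lobby, nursery, study]
Visit attic → queue [lobby, nursery, study]
Visit lobby; enqueue lab, workshop → queue [nursery, study, lab, workshop]
Visit nursery; enqueue porch, studio → queue [study, lab, workshop, porch, studio]
Visit study → queue [lab, workshop, porch, studio]
Visit lab; enqueue foyer → queue [workshop, porch, studio, foyer]
Visit workshop → queue [porch, studio, foyer]
Visit porch → queue [studio, foyer]
Visit studio → queue [foyer]
Visit foyer → queue []

patio -> annex -> closet -> gallery -> gym -> loft -> terrace -> attic -> lobby -> nursery -> study -> lab -> workshop -> porch -> studio -> foyer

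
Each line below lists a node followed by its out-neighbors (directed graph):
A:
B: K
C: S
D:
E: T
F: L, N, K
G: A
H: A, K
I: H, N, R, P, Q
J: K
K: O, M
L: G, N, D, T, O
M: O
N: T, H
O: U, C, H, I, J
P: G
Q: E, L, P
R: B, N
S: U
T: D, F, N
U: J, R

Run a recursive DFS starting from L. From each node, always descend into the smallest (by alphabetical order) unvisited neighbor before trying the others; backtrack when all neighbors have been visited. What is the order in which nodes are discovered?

L, D, G, A, N, H, K, M, O, C, S, U, J, R, B, I, P, Q, E, T, F

Visit L
L → D
L → G
G → A
L → N
N → H
H → K
K → M
M → O
O → C
C → S
S → U
U → J
U → R
R → B
O → I
I → P
I → Q
Q → E
E → T
T → F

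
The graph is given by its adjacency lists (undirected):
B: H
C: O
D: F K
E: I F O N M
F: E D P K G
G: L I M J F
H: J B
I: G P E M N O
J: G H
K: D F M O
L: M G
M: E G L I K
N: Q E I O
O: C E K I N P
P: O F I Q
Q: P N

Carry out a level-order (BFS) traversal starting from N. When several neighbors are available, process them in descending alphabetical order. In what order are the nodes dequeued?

N -> Q -> O -> I -> E -> P -> K -> C -> M -> G -> F -> D -> L -> J -> H -> B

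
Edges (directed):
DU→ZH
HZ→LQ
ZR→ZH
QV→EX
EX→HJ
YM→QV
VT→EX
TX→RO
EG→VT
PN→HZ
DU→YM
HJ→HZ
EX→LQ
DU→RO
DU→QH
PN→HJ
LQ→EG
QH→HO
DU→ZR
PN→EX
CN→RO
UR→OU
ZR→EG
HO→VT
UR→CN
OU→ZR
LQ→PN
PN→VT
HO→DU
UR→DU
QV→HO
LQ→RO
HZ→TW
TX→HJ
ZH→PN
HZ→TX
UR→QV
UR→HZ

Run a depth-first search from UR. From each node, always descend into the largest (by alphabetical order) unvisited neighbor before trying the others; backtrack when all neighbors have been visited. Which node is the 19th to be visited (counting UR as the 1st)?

OU

Visit UR
UR → QV
QV → HO
HO → VT
VT → EX
EX → LQ
LQ → RO
LQ → PN
PN → HZ
HZ → TX
TX → HJ
HZ → TW
LQ → EG
HO → DU
DU → ZR
ZR → ZH
DU → YM
DU → QH
UR → OU
UR → CN

Visit order: UR, QV, HO, VT, EX, LQ, RO, PN, HZ, TX, HJ, TW, EG, DU, ZR, ZH, YM, QH, OU, CN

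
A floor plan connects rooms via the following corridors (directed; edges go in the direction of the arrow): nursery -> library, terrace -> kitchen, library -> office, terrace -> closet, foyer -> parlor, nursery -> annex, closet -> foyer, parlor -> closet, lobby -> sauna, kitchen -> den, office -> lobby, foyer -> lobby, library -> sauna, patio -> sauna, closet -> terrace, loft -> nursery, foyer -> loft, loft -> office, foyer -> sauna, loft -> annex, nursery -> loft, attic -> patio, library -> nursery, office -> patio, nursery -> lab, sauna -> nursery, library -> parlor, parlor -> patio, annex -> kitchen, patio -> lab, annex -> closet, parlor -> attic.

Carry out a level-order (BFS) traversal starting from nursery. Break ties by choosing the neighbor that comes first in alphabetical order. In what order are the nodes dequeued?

nursery -> annex -> lab -> library -> loft -> closet -> kitchen -> office -> parlor -> sauna -> foyer -> terrace -> den -> lobby -> patio -> attic

Visit nursery; enqueue annex, lab, library, loft → queue [annex, lab, library, loft]
Visit annex; enqueue closet, kitchen → queue [lab, library, loft, closet, kitchen]
Visit lab → queue [library, loft, closet, kitchen]
Visit library; enqueue office, parlor, sauna → queue [loft, closet, kitchen, office, parlor, sauna]
Visit loft → queue [closet, kitchen, office, parlor, sauna]
Visit closet; enqueue foyer, terrace → queue [kitchen, office, parlor, sauna, foyer, terrace]
Visit kitchen; enqueue den → queue [office, parlor, sauna, foyer, terrace, den]
Visit office; enqueue lobby, patio → queue [parlor, sauna, foyer, terrace, den, lobby, patio]
Visit parlor; enqueue attic → queue [sauna, foyer, terrace, den, lobby, patio, attic]
Visit sauna → queue [foyer, terrace, den, lobby, patio, attic]
Visit foyer → queue [terrace, den, lobby, patio, attic]
Visit terrace → queue [den, lobby, patio, attic]
Visit den → queue [lobby, patio, attic]
Visit lobby → queue [patio, attic]
Visit patio → queue [attic]
Visit attic → queue []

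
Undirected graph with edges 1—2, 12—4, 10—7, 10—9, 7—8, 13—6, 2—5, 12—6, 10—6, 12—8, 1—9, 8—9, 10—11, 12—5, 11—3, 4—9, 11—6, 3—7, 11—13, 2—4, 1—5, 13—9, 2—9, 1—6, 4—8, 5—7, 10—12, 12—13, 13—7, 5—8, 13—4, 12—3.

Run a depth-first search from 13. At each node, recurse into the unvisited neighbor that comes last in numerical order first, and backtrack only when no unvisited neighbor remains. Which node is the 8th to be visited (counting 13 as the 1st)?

Visit 13
13 → 12
12 → 10
10 → 11
11 → 6
6 → 1
1 → 9
9 → 8
8 → 7
7 → 5
5 → 2
2 → 4
7 → 3

Visit order: 13, 12, 10, 11, 6, 1, 9, 8, 7, 5, 2, 4, 3

8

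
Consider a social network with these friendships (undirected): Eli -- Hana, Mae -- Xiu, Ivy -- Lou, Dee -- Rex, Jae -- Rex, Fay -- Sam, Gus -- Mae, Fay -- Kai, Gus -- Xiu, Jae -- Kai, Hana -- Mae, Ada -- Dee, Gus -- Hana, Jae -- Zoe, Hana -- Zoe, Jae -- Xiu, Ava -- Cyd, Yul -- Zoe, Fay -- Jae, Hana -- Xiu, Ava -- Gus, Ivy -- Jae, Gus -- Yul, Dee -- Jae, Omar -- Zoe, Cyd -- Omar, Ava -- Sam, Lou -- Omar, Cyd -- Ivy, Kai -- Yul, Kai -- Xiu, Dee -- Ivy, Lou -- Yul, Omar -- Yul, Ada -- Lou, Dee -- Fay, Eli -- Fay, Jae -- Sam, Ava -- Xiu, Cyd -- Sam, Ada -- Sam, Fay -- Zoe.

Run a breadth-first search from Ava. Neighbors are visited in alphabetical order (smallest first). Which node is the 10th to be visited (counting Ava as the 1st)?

Visit Ava; enqueue Cyd, Gus, Sam, Xiu → queue [Cyd, Gus, Sam, Xiu]
Visit Cyd; enqueue Ivy, Omar → queue [Gus, Sam, Xiu, Ivy, Omar]
Visit Gus; enqueue Hana, Mae, Yul → queue [Sam, Xiu, Ivy, Omar, Hana, Mae, Yul]
Visit Sam; enqueue Ada, Fay, Jae → queue [Xiu, Ivy, Omar, Hana, Mae, Yul, Ada, Fay, Jae]
Visit Xiu; enqueue Kai → queue [Ivy, Omar, Hana, Mae, Yul, Ada, Fay, Jae, Kai]
Visit Ivy; enqueue Dee, Lou → queue [Omar, Hana, Mae, Yul, Ada, Fay, Jae, Kai, Dee, Lou]
Visit Omar; enqueue Zoe → queue [Hana, Mae, Yul, Ada, Fay, Jae, Kai, Dee, Lou, Zoe]
Visit Hana; enqueue Eli → queue [Mae, Yul, Ada, Fay, Jae, Kai, Dee, Lou, Zoe, Eli]
Visit Mae → queue [Yul, Ada, Fay, Jae, Kai, Dee, Lou, Zoe, Eli]
Visit Yul → queue [Ada, Fay, Jae, Kai, Dee, Lou, Zoe, Eli]
Visit Ada → queue [Fay, Jae, Kai, Dee, Lou, Zoe, Eli]
Visit Fay → queue [Jae, Kai, Dee, Lou, Zoe, Eli]
Visit Jae; enqueue Rex → queue [Kai, Dee, Lou, Zoe, Eli, Rex]
Visit Kai → queue [Dee, Lou, Zoe, Eli, Rex]
Visit Dee → queue [Lou, Zoe, Eli, Rex]
Visit Lou → queue [Zoe, Eli, Rex]
Visit Zoe → queue [Eli, Rex]
Visit Eli → queue [Rex]
Visit Rex → queue []

Visit order: Ava, Cyd, Gus, Sam, Xiu, Ivy, Omar, Hana, Mae, Yul, Ada, Fay, Jae, Kai, Dee, Lou, Zoe, Eli, Rex

Yul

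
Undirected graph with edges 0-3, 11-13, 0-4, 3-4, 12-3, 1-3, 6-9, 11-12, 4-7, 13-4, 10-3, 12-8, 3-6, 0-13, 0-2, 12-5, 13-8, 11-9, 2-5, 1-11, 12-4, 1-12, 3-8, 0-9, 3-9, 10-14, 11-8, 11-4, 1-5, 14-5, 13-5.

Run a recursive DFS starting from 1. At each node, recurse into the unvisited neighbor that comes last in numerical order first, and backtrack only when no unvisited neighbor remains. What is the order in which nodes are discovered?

Visit 1
1 → 12
12 → 11
11 → 13
13 → 8
8 → 3
3 → 10
10 → 14
14 → 5
5 → 2
2 → 0
0 → 9
9 → 6
0 → 4
4 → 7

1 12 11 13 8 3 10 14 5 2 0 9 6 4 7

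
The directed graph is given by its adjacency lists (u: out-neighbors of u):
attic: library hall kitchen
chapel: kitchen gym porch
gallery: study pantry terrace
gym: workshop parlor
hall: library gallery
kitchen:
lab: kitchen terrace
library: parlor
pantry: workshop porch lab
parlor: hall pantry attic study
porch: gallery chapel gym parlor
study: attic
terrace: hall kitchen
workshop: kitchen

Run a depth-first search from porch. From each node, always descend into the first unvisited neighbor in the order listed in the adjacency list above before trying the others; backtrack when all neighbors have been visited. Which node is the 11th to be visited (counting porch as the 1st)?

lab

Visit porch
porch → gallery
gallery → study
study → attic
attic → library
library → parlor
parlor → hall
parlor → pantry
pantry → workshop
workshop → kitchen
pantry → lab
lab → terrace
porch → chapel
chapel → gym

Visit order: porch, gallery, study, attic, library, parlor, hall, pantry, workshop, kitchen, lab, terrace, chapel, gym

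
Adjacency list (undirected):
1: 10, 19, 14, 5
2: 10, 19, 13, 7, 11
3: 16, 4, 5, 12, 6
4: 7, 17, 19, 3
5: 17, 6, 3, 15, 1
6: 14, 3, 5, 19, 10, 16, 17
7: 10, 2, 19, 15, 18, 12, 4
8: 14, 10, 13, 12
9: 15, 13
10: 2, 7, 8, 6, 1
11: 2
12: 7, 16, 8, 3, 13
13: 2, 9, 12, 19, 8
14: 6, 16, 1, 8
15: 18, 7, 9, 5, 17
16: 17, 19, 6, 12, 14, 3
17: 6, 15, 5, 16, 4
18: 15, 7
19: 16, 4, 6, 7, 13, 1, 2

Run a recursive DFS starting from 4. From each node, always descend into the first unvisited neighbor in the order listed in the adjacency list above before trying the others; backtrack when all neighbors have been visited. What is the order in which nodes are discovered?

4, 7, 10, 2, 19, 16, 17, 6, 14, 1, 5, 3, 12, 8, 13, 9, 15, 18, 11

Visit 4
4 → 7
7 → 10
10 → 2
2 → 19
19 → 16
16 → 17
17 → 6
6 → 14
14 → 1
1 → 5
5 → 3
3 → 12
12 → 8
8 → 13
13 → 9
9 → 15
15 → 18
2 → 11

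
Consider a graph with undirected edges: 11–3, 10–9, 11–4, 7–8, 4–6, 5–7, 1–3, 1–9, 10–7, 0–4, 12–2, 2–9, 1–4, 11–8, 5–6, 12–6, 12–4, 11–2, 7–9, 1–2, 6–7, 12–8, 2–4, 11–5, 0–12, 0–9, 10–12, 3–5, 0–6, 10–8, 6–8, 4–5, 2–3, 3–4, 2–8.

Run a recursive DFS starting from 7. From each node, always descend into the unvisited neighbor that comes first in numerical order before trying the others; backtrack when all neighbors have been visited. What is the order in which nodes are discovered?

Visit 7
7 → 5
5 → 3
3 → 1
1 → 2
2 → 4
4 → 0
0 → 6
6 → 8
8 → 10
10 → 9
10 → 12
8 → 11

7 -> 5 -> 3 -> 1 -> 2 -> 4 -> 0 -> 6 -> 8 -> 10 -> 9 -> 12 -> 11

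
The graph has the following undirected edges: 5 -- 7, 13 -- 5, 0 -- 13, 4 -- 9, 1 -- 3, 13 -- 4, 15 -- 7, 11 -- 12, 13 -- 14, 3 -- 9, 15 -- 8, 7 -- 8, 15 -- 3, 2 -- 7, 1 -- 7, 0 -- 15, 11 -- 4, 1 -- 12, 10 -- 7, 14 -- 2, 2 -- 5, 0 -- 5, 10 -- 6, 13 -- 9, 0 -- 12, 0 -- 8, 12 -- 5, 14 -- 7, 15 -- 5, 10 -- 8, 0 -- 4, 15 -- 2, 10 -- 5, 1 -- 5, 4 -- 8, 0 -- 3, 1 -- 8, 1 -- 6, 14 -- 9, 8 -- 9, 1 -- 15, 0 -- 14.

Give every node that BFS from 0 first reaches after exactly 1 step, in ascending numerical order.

3, 4, 5, 8, 12, 13, 14, 15

Level 0: 0
Level 1: 3, 4, 5, 8, 12, 13, 14, 15
Level 2: 1, 2, 7, 9, 10, 11
Level 3: 6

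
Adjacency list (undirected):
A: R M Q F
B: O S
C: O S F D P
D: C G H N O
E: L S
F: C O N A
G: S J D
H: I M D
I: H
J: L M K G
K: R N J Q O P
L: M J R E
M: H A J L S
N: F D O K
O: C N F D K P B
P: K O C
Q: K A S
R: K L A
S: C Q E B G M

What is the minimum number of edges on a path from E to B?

2

Level 0: E
Level 1: L, S
Level 2: B, C, G, J, M, Q, R
Level 3: A, D, F, H, K, O, P
Level 4: I, N
B first appears at level 2.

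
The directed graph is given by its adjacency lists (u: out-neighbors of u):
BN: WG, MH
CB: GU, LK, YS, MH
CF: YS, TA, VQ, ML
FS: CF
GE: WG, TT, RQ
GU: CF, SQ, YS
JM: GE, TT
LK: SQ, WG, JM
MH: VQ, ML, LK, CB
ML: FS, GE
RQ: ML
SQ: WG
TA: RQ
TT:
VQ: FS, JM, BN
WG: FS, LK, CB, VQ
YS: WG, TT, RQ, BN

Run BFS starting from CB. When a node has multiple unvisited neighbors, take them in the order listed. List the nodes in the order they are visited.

Visit CB; enqueue GU, LK, YS, MH → queue [GU, LK, YS, MH]
Visit GU; enqueue CF, SQ → queue [LK, YS, MH, CF, SQ]
Visit LK; enqueue WG, JM → queue [YS, MH, CF, SQ, WG, JM]
Visit YS; enqueue TT, RQ, BN → queue [MH, CF, SQ, WG, JM, TT, RQ, BN]
Visit MH; enqueue VQ, ML → queue [CF, SQ, WG, JM, TT, RQ, BN, VQ, ML]
Visit CF; enqueue TA → queue [SQ, WG, JM, TT, RQ, BN, VQ, ML, TA]
Visit SQ → queue [WG, JM, TT, RQ, BN, VQ, ML, TA]
Visit WG; enqueue FS → queue [JM, TT, RQ, BN, VQ, ML, TA, FS]
Visit JM; enqueue GE → queue [TT, RQ, BN, VQ, ML, TA, FS, GE]
Visit TT → queue [RQ, BN, VQ, ML, TA, FS, GE]
Visit RQ → queue [BN, VQ, ML, TA, FS, GE]
Visit BN → queue [VQ, ML, TA, FS, GE]
Visit VQ → queue [ML, TA, FS, GE]
Visit ML → queue [TA, FS, GE]
Visit TA → queue [FS, GE]
Visit FS → queue [GE]
Visit GE → queue []

CB GU LK YS MH CF SQ WG JM TT RQ BN VQ ML TA FS GE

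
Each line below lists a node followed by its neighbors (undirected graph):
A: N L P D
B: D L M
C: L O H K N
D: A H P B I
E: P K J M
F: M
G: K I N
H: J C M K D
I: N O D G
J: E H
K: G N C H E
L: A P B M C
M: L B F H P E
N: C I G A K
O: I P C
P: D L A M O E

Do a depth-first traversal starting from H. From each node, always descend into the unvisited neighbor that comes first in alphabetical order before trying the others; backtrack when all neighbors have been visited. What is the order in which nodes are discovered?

H → C → K → E → J → M → B → D → A → L → P → O → I → G → N → F

Visit H
H → C
C → K
K → E
E → J
E → M
M → B
B → D
D → A
A → L
L → P
P → O
O → I
I → G
G → N
M → F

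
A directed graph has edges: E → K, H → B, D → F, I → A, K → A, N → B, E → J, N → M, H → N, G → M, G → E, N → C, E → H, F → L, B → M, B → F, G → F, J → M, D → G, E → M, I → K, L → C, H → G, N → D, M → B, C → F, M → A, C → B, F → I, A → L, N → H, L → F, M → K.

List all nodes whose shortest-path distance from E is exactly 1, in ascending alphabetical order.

H, J, K, M

Level 0: E
Level 1: H, J, K, M
Level 2: A, B, G, N
Level 3: C, D, F, L
Level 4: I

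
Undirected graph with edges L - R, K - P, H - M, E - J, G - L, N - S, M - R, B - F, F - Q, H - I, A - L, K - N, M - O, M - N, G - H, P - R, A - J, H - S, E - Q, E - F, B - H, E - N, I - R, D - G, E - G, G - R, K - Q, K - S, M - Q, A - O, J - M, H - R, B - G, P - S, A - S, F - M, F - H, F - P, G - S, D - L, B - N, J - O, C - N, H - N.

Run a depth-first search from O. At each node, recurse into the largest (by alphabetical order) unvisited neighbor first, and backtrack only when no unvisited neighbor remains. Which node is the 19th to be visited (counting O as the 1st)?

C

Visit O
O → M
M → R
R → P
P → S
S → N
N → K
K → Q
Q → F
F → H
H → I
H → G
G → L
L → D
L → A
A → J
J → E
G → B
N → C

Visit order: O, M, R, P, S, N, K, Q, F, H, I, G, L, D, A, J, E, B, C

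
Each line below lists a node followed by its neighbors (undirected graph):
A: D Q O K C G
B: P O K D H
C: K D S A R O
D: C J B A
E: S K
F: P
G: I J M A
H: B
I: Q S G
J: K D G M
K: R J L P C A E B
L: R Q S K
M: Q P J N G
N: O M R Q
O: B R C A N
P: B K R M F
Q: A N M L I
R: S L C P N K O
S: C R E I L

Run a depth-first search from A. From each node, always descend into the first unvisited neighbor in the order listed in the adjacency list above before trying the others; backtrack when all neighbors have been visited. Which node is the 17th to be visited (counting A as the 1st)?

F

Visit A
A → D
D → C
C → K
K → R
R → S
S → E
S → I
I → Q
Q → N
N → O
O → B
B → P
P → M
M → J
J → G
P → F
B → H
Q → L

Visit order: A, D, C, K, R, S, E, I, Q, N, O, B, P, M, J, G, F, H, L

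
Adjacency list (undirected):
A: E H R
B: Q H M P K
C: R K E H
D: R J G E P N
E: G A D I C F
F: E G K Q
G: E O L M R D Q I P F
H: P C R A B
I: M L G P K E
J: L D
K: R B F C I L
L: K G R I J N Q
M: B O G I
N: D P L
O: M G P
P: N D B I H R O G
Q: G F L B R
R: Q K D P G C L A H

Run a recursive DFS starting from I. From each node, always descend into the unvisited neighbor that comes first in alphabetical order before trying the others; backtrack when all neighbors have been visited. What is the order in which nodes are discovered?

I, E, A, H, B, K, C, R, D, G, F, Q, L, J, N, P, O, M

Visit I
I → E
E → A
A → H
H → B
B → K
K → C
C → R
R → D
D → G
G → F
F → Q
Q → L
L → J
L → N
N → P
P → O
O → M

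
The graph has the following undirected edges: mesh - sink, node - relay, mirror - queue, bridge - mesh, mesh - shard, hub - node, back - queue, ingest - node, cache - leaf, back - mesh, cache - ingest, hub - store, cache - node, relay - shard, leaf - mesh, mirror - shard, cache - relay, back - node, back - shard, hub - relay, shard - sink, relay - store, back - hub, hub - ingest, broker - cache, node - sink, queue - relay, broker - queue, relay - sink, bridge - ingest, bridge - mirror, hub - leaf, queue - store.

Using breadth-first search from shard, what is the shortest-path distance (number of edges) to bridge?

Level 0: shard
Level 1: back, mesh, mirror, relay, sink
Level 2: bridge, cache, hub, leaf, node, queue, store
Level 3: broker, ingest
bridge first appears at level 2.

2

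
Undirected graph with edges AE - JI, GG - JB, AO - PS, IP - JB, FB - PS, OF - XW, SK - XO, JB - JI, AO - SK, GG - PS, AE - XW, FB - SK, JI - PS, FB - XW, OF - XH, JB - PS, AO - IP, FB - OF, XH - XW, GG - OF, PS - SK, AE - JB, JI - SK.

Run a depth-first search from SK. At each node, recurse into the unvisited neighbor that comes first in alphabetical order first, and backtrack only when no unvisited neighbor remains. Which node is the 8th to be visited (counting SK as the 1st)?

FB

Visit SK
SK → AO
AO → IP
IP → JB
JB → AE
AE → JI
JI → PS
PS → FB
FB → OF
OF → GG
OF → XH
XH → XW
SK → XO

Visit order: SK, AO, IP, JB, AE, JI, PS, FB, OF, GG, XH, XW, XO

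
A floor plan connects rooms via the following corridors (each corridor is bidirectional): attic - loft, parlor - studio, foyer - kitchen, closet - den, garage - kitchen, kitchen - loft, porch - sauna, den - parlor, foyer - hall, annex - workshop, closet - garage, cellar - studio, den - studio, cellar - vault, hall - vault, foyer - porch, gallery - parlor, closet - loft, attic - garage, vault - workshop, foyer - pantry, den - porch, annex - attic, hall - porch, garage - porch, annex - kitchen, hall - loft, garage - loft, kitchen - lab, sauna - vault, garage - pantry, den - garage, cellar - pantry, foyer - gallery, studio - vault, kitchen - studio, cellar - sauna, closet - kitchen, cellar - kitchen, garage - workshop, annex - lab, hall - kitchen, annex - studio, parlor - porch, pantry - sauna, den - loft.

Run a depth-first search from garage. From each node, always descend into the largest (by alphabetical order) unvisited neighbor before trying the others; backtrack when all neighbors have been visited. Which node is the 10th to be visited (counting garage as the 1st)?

kitchen

Visit garage
garage → workshop
workshop → vault
vault → studio
studio → parlor
parlor → porch
porch → sauna
sauna → pantry
pantry → foyer
foyer → kitchen
kitchen → loft
loft → hall
loft → den
den → closet
loft → attic
attic → annex
annex → lab
kitchen → cellar
foyer → gallery

Visit order: garage, workshop, vault, studio, parlor, porch, sauna, pantry, foyer, kitchen, loft, hall, den, closet, attic, annex, lab, cellar, gallery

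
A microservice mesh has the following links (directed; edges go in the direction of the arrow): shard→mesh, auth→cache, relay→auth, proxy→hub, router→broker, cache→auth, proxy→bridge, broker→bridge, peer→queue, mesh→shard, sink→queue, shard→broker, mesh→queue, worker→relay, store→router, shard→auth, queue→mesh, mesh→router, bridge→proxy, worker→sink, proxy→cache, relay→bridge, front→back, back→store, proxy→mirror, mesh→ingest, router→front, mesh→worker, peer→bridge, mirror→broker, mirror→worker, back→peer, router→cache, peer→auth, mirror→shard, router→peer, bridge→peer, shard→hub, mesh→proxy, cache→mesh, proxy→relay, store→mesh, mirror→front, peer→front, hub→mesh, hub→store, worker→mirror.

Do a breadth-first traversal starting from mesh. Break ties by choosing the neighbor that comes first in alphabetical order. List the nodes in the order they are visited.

mesh -> ingest -> proxy -> queue -> router -> shard -> worker -> bridge -> cache -> hub -> mirror -> relay -> broker -> front -> peer -> auth -> sink -> store -> back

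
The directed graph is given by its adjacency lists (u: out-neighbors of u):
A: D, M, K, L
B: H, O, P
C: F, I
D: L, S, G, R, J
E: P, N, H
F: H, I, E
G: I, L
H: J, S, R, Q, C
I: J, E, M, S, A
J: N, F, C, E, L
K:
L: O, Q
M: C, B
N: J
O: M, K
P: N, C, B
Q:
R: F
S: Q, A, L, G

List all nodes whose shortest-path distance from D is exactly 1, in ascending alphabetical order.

G, J, L, R, S

Level 0: D
Level 1: G, J, L, R, S
Level 2: A, C, E, F, I, N, O, Q
Level 3: H, K, M, P
Level 4: B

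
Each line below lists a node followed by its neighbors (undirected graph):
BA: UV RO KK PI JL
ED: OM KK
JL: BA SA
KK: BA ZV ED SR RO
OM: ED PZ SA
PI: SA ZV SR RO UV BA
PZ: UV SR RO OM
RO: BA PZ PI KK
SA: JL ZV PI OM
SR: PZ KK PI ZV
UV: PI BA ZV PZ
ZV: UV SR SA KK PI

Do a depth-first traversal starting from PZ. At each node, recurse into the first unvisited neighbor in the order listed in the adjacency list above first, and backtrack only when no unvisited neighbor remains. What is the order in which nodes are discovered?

Visit PZ
PZ → UV
UV → PI
PI → SA
SA → JL
JL → BA
BA → RO
RO → KK
KK → ZV
ZV → SR
KK → ED
ED → OM

PZ → UV → PI → SA → JL → BA → RO → KK → ZV → SR → ED → OM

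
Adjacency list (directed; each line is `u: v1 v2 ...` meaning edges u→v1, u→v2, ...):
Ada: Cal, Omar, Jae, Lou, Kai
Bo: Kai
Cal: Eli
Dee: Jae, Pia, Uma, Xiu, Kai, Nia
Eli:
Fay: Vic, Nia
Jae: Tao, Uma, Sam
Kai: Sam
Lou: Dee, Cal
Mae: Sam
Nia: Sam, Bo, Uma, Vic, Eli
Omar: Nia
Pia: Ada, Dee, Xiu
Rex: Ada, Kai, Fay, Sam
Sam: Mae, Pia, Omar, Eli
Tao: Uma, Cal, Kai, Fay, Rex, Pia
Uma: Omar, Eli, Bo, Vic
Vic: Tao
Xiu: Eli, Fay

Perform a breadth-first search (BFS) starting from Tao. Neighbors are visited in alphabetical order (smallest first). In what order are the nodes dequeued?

Visit Tao; enqueue Cal, Fay, Kai, Pia, Rex, Uma → queue [Cal, Fay, Kai, Pia, Rex, Uma]
Visit Cal; enqueue Eli → queue [Fay, Kai, Pia, Rex, Uma, Eli]
Visit Fay; enqueue Nia, Vic → queue [Kai, Pia, Rex, Uma, Eli, Nia, Vic]
Visit Kai; enqueue Sam → queue [Pia, Rex, Uma, Eli, Nia, Vic, Sam]
Visit Pia; enqueue Ada, Dee, Xiu → queue [Rex, Uma, Eli, Nia, Vic, Sam, Ada, Dee, Xiu]
Visit Rex → queue [Uma, Eli, Nia, Vic, Sam, Ada, Dee, Xiu]
Visit Uma; enqueue Bo, Omar → queue [Eli, Nia, Vic, Sam, Ada, Dee, Xiu, Bo, Omar]
Visit Eli → queue [Nia, Vic, Sam, Ada, Dee, Xiu, Bo, Omar]
Visit Nia → queue [Vic, Sam, Ada, Dee, Xiu, Bo, Omar]
Visit Vic → queue [Sam, Ada, Dee, Xiu, Bo, Omar]
Visit Sam; enqueue Mae → queue [Ada, Dee, Xiu, Bo, Omar, Mae]
Visit Ada; enqueue Jae, Lou → queue [Dee, Xiu, Bo, Omar, Mae, Jae, Lou]
Visit Dee → queue [Xiu, Bo, Omar, Mae, Jae, Lou]
Visit Xiu → queue [Bo, Omar, Mae, Jae, Lou]
Visit Bo → queue [Omar, Mae, Jae, Lou]
Visit Omar → queue [Mae, Jae, Lou]
Visit Mae → queue [Jae, Lou]
Visit Jae → queue [Lou]
Visit Lou → queue []

Tao -> Cal -> Fay -> Kai -> Pia -> Rex -> Uma -> Eli -> Nia -> Vic -> Sam -> Ada -> Dee -> Xiu -> Bo -> Omar -> Mae -> Jae -> Lou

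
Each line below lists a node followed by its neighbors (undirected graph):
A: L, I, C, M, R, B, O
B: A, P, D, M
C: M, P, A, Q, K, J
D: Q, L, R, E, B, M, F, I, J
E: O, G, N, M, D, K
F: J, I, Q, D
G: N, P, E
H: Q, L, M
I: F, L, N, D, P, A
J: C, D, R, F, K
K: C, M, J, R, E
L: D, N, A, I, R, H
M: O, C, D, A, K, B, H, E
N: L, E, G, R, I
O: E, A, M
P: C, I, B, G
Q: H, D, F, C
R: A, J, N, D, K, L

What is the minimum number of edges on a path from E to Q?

2

Level 0: E
Level 1: D, G, K, M, N, O
Level 2: A, B, C, F, H, I, J, L, P, Q, R
Q first appears at level 2.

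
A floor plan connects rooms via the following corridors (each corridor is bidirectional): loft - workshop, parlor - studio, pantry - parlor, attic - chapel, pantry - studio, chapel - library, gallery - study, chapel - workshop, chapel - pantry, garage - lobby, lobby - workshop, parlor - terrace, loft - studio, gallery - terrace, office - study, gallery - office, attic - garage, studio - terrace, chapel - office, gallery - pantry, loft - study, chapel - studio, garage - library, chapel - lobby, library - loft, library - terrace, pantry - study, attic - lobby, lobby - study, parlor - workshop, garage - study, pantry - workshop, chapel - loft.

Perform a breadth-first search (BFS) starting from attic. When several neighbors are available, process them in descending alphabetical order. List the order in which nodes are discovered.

attic → lobby → garage → chapel → workshop → study → library → studio → pantry → office → loft → parlor → gallery → terrace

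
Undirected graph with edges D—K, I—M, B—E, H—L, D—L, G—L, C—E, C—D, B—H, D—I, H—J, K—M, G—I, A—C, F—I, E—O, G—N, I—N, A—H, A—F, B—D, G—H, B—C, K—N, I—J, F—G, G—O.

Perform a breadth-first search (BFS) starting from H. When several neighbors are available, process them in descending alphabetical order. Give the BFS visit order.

H, L, J, G, B, A, D, I, O, N, F, E, C, K, M

Visit H; enqueue L, J, G, B, A → queue [L, J, G, B, A]
Visit L; enqueue D → queue [J, G, B, A, D]
Visit J; enqueue I → queue [G, B, A, D, I]
Visit G; enqueue O, N, F → queue [B, A, D, I, O, N, F]
Visit B; enqueue E, C → queue [A, D, I, O, N, F, E, C]
Visit A → queue [D, I, O, N, F, E, C]
Visit D; enqueue K → queue [I, O, N, F, E, C, K]
Visit I; enqueue M → queue [O, N, F, E, C, K, M]
Visit O → queue [N, F, E, C, K, M]
Visit N → queue [F, E, C, K, M]
Visit F → queue [E, C, K, M]
Visit E → queue [C, K, M]
Visit C → queue [K, M]
Visit K → queue [M]
Visit M → queue []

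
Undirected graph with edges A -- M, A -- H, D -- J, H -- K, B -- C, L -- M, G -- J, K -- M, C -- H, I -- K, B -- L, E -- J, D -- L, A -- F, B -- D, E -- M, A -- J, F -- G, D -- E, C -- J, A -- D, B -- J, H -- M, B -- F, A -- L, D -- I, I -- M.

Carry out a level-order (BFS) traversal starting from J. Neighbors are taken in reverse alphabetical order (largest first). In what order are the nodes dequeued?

Visit J; enqueue G, E, D, C, B, A → queue [G, E, D, C, B, A]
Visit G; enqueue F → queue [E, D, C, B, A, F]
Visit E; enqueue M → queue [D, C, B, A, F, M]
Visit D; enqueue L, I → queue [C, B, A, F, M, L, I]
Visit C; enqueue H → queue [B, A, F, M, L, I, H]
Visit B → queue [A, F, M, L, I, H]
Visit A → queue [F, M, L, I, H]
Visit F → queue [M, L, I, H]
Visit M; enqueue K → queue [L, I, H, K]
Visit L → queue [I, H, K]
Visit I → queue [H, K]
Visit H → queue [K]
Visit K → queue []

J, G, E, D, C, B, A, F, M, L, I, H, K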